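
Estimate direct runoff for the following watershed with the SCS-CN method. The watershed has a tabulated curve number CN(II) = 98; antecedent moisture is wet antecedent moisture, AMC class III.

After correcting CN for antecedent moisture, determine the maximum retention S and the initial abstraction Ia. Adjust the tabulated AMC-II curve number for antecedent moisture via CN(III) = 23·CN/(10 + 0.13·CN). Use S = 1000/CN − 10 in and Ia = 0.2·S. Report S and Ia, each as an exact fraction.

CN(III) from CN(II)=98: (23·98)/(10 + 0.13·98) = 112700/1137 ≈ 99.120
Max retention: S = 1000/(112700/1137) − 10 = 100/1127 in (≈ 0.089 in)
Ia = 0.2·(100/1127) = 20/1127 in ≈ 0.018 in

S = 100/1127 in ≈ 0.089 in; Ia = 20/1127 in ≈ 0.018 in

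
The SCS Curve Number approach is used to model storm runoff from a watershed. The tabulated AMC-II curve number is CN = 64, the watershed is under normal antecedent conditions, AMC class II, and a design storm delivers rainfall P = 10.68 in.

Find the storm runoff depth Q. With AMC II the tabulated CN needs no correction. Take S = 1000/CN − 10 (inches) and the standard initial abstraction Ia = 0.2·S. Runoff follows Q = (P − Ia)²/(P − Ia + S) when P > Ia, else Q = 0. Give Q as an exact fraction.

Q = 1217307/202400 in ≈ 6.014 in

AMC II — tabulated CN = 64 applies directly.
Retention S: 1000/CN − 10 with CN=64.000 → S = 45/8 ≈ 5.625 in
Ia = 0.2S: 0.2·5.625 = 1.125 in (exactly 9/8)
P − Ia = 10.680 − 1.125 = 1911/200 ≈ 9.555 in (> 0, runoff occurs)
Runoff Q = (P−Ia)²/(P−Ia+S) = (9.555)²/(9.555+5.625) = 1217307/202400 ≈ 6.014 in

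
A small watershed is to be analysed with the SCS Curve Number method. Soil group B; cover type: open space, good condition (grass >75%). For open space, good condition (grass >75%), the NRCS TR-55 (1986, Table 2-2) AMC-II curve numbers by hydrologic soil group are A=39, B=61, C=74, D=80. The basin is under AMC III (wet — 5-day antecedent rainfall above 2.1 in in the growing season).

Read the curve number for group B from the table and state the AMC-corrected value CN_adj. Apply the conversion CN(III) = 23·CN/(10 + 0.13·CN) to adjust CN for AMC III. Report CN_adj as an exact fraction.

CN_adj = 140300/1793 ≈ 78.249

NRCS table: open space, good condition (grass >75%), soil group B → CN(II) = 61
CN(III) from CN(II)=61: (23·61)/(10 + 0.13·61) = 140300/1793 ≈ 78.249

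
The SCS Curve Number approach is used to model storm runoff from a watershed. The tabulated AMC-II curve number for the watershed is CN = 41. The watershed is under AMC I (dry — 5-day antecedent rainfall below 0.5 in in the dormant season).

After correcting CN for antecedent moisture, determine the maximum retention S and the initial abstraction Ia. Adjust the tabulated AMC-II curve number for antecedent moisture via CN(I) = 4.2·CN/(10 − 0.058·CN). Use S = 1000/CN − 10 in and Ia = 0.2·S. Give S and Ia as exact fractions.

S = 29500/861 in ≈ 34.262 in; Ia = 5900/861 in ≈ 6.852 in

CN(I) from CN(II)=41: (4.2·41)/(10 − 0.058·41) = 86100/3811 ≈ 22.592
S = 1000/(86100/3811) − 10 = 29500/861 in ≈ 34.262 in
Initial abstraction Ia = S/5 = (29500/861)/5 = 5900/861 ≈ 6.852 in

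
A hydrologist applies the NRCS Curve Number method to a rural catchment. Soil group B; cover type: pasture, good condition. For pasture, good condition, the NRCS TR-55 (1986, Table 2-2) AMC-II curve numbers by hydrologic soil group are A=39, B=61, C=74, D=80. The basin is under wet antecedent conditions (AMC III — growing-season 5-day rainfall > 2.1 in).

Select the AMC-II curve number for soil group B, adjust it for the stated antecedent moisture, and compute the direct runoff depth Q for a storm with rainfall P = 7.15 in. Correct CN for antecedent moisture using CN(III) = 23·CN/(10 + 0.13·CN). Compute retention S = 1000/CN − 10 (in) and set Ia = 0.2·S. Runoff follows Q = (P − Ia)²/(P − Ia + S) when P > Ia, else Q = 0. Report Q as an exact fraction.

Q = 2633517757/567737980 in ≈ 4.639 in

NRCS table: pasture, good condition, soil group B → CN(II) = 61
Adjust CN=61 to AMC III: 23·61/(10 + 0.13·61) → 1403 ÷ (1793/100) = 140300/1793 ≈ 78.249
S = 1000/(140300/1793) − 10 = 3900/1403 in ≈ 2.780 in
Ia = 0.2·(3900/1403) = 780/1403 in ≈ 0.556 in
Excess rainfall: 7.150 − 0.556 = 6.594 in; P > Ia so Q > 0
Q = (185029/28060)²/((185029/28060) + 3900/1403) = (34235730841/787363600)/(263029/28060) = 2633517757/567737980 in ≈ 4.639 in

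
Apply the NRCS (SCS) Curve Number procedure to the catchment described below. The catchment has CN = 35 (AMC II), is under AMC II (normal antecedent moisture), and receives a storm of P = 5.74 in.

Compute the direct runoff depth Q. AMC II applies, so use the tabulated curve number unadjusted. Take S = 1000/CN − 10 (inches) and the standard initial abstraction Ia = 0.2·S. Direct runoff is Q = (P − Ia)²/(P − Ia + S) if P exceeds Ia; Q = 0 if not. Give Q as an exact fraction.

Q = 502681/2523150 in ≈ 0.199 in

Average conditions: CN = 35 (no AMC adjustment).
S = 1000/35 − 10 = 130/7 in ≈ 18.571 in
Initial abstraction Ia = S/5 = (130/7)/5 = 26/7 ≈ 3.714 in
P − Ia = 5.740 − 3.714 = 709/350 ≈ 2.026 in (> 0, runoff occurs)
Runoff Q = (P−Ia)²/(P−Ia+S) = (2.026)²/(2.026+18.571) = 502681/2523150 ≈ 0.199 in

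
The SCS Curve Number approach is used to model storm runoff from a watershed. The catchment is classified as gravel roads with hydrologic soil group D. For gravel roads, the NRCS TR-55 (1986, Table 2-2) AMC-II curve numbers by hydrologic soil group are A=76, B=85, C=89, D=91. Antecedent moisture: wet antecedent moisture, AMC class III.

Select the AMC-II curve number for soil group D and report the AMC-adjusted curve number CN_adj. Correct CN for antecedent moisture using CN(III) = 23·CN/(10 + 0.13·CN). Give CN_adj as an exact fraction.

CN_adj = 209300/2183 ≈ 95.877

NRCS table: gravel roads, soil group D → CN(II) = 91
Wet (AMC III): CN(III) = 23·91/(10 + 0.13·91) = 2093/(2183/100) = 209300/2183 ≈ 95.877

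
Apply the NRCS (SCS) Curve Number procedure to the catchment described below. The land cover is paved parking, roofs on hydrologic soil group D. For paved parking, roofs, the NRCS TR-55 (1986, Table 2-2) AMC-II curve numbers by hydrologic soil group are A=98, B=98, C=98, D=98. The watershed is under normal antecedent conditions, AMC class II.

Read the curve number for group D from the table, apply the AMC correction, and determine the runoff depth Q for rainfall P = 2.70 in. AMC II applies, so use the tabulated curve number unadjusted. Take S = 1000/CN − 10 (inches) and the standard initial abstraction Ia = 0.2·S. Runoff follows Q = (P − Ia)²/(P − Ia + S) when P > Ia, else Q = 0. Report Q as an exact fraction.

Q = 1697809/687470 in ≈ 2.470 in

NRCS table: paved parking, roofs, soil group D → CN(II) = 98
AMC II — tabulated CN = 98 applies directly.
Retention S: 1000/CN − 10 with CN=98.000 → S = 10/49 ≈ 0.204 in
Initial abstraction Ia = S/5 = (10/49)/5 = 2/49 ≈ 0.041 in
Excess rainfall: 2.700 − 0.041 = 2.659 in; P > Ia so Q > 0
Runoff Q = (P−Ia)²/(P−Ia+S) = (2.659)²/(2.659+0.204) = 1697809/687470 ≈ 2.470 in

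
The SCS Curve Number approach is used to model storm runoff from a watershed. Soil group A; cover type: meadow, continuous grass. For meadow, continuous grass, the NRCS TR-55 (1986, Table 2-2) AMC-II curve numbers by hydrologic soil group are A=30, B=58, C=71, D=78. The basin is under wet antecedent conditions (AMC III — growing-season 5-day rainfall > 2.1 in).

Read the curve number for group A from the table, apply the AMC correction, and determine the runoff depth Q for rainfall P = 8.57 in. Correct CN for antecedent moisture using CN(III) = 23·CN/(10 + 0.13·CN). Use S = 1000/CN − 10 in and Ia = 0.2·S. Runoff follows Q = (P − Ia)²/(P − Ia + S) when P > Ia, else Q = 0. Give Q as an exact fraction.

Q = 2036987689/794417700 in ≈ 2.564 in

NRCS table: meadow, continuous grass, soil group A → CN(II) = 30
Wet (AMC III): CN(III) = 23·30/(10 + 0.13·30) = 690/(139/10) = 6900/139 ≈ 49.640
S = 1000/(6900/139) − 10 = 700/69 in ≈ 10.145 in
Initial abstraction Ia = S/5 = (700/69)/5 = 140/69 ≈ 2.029 in
P − Ia = 8.570 − 2.029 = 45133/6900 ≈ 6.541 in (> 0, runoff occurs)
Q: (45133/6900)² ÷ (115133/6900) = 2036987689/794417700 in (≈ 2.564 in)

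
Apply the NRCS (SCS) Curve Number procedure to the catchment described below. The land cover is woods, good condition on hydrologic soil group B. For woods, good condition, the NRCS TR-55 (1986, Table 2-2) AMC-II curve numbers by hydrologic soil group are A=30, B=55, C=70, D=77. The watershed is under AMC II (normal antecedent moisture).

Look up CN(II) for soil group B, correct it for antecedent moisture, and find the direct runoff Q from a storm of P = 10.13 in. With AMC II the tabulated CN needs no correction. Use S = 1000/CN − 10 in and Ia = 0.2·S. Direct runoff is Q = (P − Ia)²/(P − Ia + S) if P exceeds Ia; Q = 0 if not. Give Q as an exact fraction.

Q = 87291649/20177300 in ≈ 4.326 in

NRCS table: woods, good condition, soil group B → CN(II) = 55
Average conditions: CN = 55 (no AMC adjustment).
Retention S: 1000/CN − 10 with CN=55.000 → S = 90/11 ≈ 8.182 in
Initial abstraction Ia = S/5 = (90/11)/5 = 18/11 ≈ 1.636 in
P − Ia = 10.130 − 1.636 = 9343/1100 ≈ 8.494 in (> 0, runoff occurs)
Q = (9343/1100)²/((9343/1100) + 90/11) = (87291649/1210000)/(18343/1100) = 87291649/20177300 in ≈ 4.326 in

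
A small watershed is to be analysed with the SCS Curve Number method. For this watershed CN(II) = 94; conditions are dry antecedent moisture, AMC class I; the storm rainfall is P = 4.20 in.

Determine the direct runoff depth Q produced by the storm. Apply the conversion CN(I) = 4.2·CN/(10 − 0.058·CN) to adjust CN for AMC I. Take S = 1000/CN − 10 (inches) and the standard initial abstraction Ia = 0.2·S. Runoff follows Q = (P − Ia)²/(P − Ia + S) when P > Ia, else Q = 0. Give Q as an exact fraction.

Q = 41075281/14655305 in ≈ 2.803 in

Dry (AMC I): CN(I) = 4.2·94/(10 − 0.058·94) = (1974/5)/(1137/250) = 32900/379 ≈ 86.807
S = 1000/(32900/379) − 10 = 500/329 in ≈ 1.520 in
Ia = 0.2·(500/329) = 100/329 in ≈ 0.304 in
P − Ia = 4.200 − 0.304 = 6409/1645 ≈ 3.896 in (> 0, runoff occurs)
Q: (6409/1645)² ÷ (8909/1645) = 41075281/14655305 in (≈ 2.803 in)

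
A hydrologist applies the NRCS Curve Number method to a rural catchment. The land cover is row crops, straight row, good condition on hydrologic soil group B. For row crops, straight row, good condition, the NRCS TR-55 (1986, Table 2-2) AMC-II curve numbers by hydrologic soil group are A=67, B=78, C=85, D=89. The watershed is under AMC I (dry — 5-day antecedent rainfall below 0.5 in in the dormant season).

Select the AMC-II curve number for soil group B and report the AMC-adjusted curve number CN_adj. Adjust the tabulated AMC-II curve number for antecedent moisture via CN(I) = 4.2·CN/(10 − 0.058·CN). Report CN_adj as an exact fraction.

CN_adj = 81900/1369 ≈ 59.825

NRCS table: row crops, straight row, good condition, soil group B → CN(II) = 78
Adjust CN=78 to AMC I: 4.2·78/(10 − 0.058·78) → (1638/5) ÷ (1369/250) = 81900/1369 ≈ 59.825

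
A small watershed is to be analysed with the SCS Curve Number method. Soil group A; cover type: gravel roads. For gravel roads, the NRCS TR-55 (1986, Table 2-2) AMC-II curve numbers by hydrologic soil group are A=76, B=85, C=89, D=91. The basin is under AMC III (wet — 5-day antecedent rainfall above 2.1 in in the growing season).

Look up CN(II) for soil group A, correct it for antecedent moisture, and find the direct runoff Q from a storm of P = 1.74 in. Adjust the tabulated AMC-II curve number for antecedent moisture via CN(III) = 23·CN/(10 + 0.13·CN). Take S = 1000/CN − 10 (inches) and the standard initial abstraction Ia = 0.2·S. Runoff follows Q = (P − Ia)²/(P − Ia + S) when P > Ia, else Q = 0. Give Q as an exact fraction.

Q = 113912929/150568350 in ≈ 0.757 in

NRCS table: gravel roads, soil group A → CN(II) = 76
Adjust CN=76 to AMC III: 23·76/(10 + 0.13·76) → 1748 ÷ (497/25) = 43700/497 ≈ 87.928
S = 1000/(43700/497) − 10 = 600/437 in ≈ 1.373 in
Ia = 0.2S: 0.2·1.373 = 0.275 in (exactly 120/437)
P − Ia = 1.740 − 0.275 = 32019/21850 ≈ 1.465 in (> 0, runoff occurs)
Q: (32019/21850)² ÷ (62019/21850) = 113912929/150568350 in (≈ 0.757 in)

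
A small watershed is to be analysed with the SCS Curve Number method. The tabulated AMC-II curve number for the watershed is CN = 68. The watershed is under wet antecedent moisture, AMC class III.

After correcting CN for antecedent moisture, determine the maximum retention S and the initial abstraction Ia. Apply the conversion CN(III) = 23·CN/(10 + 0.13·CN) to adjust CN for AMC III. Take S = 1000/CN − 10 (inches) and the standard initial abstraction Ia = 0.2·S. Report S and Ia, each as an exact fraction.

S = 800/391 in ≈ 2.046 in; Ia = 160/391 in ≈ 0.409 in

Wet (AMC III): CN(III) = 23·68/(10 + 0.13·68) = 1564/(471/25) = 39100/471 ≈ 83.015
Max retention: S = 1000/(39100/471) − 10 = 800/391 in (≈ 2.046 in)
Initial abstraction Ia = S/5 = (800/391)/5 = 160/391 ≈ 0.409 in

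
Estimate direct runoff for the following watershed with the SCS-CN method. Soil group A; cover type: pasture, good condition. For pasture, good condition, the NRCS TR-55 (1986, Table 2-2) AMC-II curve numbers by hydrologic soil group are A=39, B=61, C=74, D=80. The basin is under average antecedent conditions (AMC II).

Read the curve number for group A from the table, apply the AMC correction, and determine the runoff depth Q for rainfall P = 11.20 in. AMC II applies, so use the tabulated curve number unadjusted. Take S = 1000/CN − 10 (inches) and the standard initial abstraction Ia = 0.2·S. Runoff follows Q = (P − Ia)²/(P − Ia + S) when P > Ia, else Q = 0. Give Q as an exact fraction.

NRCS table: pasture, good condition, soil group A → CN(II) = 39
Average conditions: CN = 39 (no AMC adjustment).
S = 1000/39 − 10 = 610/39 in ≈ 15.641 in
Ia = 0.2·(610/39) = 122/39 in ≈ 3.128 in
Excess rainfall: 11.200 − 3.128 = 8.072 in; P > Ia so Q > 0
Q: (1574/195)² ÷ (4624/195) = 619369/225420 in (≈ 2.748 in)

Q = 619369/225420 in ≈ 2.748 in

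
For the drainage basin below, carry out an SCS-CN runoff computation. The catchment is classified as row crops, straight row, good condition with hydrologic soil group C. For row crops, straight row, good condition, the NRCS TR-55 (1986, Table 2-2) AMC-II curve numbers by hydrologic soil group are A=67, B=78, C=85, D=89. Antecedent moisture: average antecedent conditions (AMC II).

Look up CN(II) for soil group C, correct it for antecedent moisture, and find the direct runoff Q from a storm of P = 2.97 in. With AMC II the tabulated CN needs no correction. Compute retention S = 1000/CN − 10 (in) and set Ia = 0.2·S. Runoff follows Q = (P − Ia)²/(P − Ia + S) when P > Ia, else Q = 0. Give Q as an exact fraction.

Q = 6597867/4221100 in ≈ 1.563 in

NRCS table: row crops, straight row, good condition, soil group C → CN(II) = 85
AMC II — tabulated CN = 85 applies directly.
S = 1000/85 − 10 = 30/17 in ≈ 1.765 in
Initial abstraction Ia = S/5 = (30/17)/5 = 6/17 ≈ 0.353 in
P − Ia = 2.970 − 0.353 = 4449/1700 ≈ 2.617 in (> 0, runoff occurs)
Q: (4449/1700)² ÷ (7449/1700) = 6597867/4221100 in (≈ 1.563 in)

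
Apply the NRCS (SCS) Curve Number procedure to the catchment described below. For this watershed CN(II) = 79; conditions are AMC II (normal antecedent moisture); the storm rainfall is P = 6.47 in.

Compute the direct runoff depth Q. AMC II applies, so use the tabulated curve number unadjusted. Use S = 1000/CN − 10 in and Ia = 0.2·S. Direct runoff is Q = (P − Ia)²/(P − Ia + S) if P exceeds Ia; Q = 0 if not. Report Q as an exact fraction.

AMC II — tabulated CN = 79 applies directly.
Retention S: 1000/CN − 10 with CN=79.000 → S = 210/79 ≈ 2.658 in
Ia = 0.2·(210/79) = 42/79 in ≈ 0.532 in
Excess rainfall: 6.470 − 0.532 = 5.938 in; P > Ia so Q > 0
Runoff Q = (P−Ia)²/(P−Ia+S) = (5.938)²/(5.938+2.658) = 2200829569/536512700 ≈ 4.102 in

Q = 2200829569/536512700 in ≈ 4.102 in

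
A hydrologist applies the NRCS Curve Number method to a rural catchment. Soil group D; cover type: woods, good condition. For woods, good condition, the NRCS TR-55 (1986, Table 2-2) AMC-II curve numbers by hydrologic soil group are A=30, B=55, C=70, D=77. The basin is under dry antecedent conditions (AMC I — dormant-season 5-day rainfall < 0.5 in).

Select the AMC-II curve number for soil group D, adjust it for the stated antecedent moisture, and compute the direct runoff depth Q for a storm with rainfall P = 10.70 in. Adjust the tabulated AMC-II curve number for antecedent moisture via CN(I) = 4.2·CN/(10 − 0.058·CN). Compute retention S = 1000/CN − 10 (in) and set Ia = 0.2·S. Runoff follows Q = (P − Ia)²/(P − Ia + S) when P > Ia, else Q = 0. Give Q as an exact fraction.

NRCS table: woods, good condition, soil group D → CN(II) = 77
Adjust CN=77 to AMC I: 4.2·77/(10 − 0.058·77) → (1617/5) ÷ (2767/500) = 161700/2767 ≈ 58.439
Max retention: S = 1000/(161700/2767) − 10 = 11500/1617 in (≈ 7.112 in)
Initial abstraction Ia = S/5 = (11500/1617)/5 = 2300/1617 ≈ 1.422 in
Since P=10.700 > Ia=1.422: effective rainfall P−Ia = 150019/16170 in
Q = (150019/16170)²/((150019/16170) + 11500/1617) = (22505700361/261468900)/(265019/16170) = 22505700361/4285357230 in ≈ 5.252 in

Q = 22505700361/4285357230 in ≈ 5.252 in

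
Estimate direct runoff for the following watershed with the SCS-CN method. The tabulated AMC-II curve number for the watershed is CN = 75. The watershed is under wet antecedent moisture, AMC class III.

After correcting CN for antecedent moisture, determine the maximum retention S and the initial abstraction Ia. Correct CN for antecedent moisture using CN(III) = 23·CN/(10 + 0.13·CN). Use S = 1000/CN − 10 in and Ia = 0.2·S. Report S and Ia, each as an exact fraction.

Adjust CN=75 to AMC III: 23·75/(10 + 0.13·75) → 1725 ÷ (79/4) = 6900/79 ≈ 87.342
Max retention: S = 1000/(6900/79) − 10 = 100/69 in (≈ 1.449 in)
Initial abstraction Ia = S/5 = (100/69)/5 = 20/69 ≈ 0.290 in

S = 100/69 in ≈ 1.449 in; Ia = 20/69 in ≈ 0.290 in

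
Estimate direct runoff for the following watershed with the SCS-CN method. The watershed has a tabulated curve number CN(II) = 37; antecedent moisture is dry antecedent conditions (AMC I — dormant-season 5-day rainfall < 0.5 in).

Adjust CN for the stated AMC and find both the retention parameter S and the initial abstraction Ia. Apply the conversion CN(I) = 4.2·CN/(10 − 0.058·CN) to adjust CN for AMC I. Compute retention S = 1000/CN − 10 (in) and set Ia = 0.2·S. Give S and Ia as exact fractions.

S = 1500/37 in ≈ 40.541 in; Ia = 300/37 in ≈ 8.108 in

Adjust CN=37 to AMC I: 4.2·37/(10 − 0.058·37) → (777/5) ÷ (3927/500) = 3700/187 ≈ 19.786
Max retention: S = 1000/(3700/187) − 10 = 1500/37 in (≈ 40.541 in)
Ia = 0.2S: 0.2·40.541 = 8.108 in (exactly 300/37)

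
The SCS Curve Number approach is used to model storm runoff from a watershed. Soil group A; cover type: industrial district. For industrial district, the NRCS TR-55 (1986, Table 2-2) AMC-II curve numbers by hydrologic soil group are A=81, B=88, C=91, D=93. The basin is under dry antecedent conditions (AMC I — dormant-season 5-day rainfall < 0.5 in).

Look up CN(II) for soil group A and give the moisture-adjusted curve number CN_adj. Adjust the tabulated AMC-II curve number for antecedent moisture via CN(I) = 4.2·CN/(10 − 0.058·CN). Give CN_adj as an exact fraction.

NRCS table: industrial district, soil group A → CN(II) = 81
Adjust CN=81 to AMC I: 4.2·81/(10 − 0.058·81) → (1701/5) ÷ (2651/500) = 170100/2651 ≈ 64.164

CN_adj = 170100/2651 ≈ 64.164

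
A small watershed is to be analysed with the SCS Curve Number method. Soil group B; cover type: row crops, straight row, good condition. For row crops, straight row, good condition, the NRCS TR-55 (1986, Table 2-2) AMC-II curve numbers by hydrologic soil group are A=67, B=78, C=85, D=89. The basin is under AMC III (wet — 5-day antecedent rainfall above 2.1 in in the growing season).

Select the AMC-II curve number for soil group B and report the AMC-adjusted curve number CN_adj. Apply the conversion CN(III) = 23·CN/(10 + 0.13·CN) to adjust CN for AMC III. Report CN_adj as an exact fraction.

NRCS table: row crops, straight row, good condition, soil group B → CN(II) = 78
Wet (AMC III): CN(III) = 23·78/(10 + 0.13·78) = 1794/(1007/50) = 89700/1007 ≈ 89.076

CN_adj = 89700/1007 ≈ 89.076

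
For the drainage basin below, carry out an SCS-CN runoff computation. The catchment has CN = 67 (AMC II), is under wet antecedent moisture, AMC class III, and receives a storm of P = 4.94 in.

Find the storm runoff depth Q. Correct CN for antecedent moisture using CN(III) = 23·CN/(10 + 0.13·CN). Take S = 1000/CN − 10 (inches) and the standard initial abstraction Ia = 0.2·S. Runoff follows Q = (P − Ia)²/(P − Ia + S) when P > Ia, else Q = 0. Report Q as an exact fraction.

CN(III) from CN(II)=67: (23·67)/(10 + 0.13·67) = 154100/1871 ≈ 82.362
Retention S: 1000/CN − 10 with CN=82.362 → S = 3300/1541 ≈ 2.141 in
Ia = 0.2S: 0.2·2.141 = 0.428 in (exactly 660/1541)
Excess rainfall: 4.940 − 0.428 = 4.512 in; P > Ia so Q > 0
Q = (347627/77050)²/((347627/77050) + 3300/1541) = (120844531129/5936702500)/(512627/77050) = 120844531129/39497910350 in ≈ 3.060 in

Q = 120844531129/39497910350 in ≈ 3.060 in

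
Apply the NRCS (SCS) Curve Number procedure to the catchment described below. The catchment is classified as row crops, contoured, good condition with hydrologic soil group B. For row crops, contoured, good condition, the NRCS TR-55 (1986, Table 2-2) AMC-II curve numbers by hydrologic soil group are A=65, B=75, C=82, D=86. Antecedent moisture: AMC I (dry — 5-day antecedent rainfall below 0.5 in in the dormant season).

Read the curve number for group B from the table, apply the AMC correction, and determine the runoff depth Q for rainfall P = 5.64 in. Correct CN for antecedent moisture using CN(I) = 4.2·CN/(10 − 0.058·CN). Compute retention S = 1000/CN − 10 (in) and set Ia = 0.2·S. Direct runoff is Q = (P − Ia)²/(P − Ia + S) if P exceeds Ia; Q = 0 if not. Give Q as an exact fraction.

NRCS table: row crops, contoured, good condition, soil group B → CN(II) = 75
Dry (AMC I): CN(I) = 4.2·75/(10 − 0.058·75) = 315/(113/20) = 6300/113 ≈ 55.752
Max retention: S = 1000/(6300/113) − 10 = 500/63 in (≈ 7.937 in)
Ia = 0.2·(500/63) = 100/63 in ≈ 1.587 in
P − Ia = 5.640 − 1.587 = 6383/1575 ≈ 4.053 in (> 0, runoff occurs)
Runoff Q = (P−Ia)²/(P−Ia+S) = (4.053)²/(4.053+7.937) = 40742689/29740725 ≈ 1.370 in

Q = 40742689/29740725 in ≈ 1.370 in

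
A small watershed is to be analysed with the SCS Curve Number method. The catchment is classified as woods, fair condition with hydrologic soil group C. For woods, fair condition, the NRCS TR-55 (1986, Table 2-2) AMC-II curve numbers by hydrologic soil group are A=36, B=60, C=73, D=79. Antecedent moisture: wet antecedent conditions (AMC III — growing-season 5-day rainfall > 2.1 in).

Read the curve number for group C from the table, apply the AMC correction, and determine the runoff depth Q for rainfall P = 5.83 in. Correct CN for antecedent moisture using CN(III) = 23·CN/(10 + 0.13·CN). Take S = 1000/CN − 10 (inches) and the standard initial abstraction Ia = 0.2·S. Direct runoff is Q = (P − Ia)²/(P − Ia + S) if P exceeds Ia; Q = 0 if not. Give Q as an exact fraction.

NRCS table: woods, fair condition, soil group C → CN(II) = 73
Adjust CN=73 to AMC III: 23·73/(10 + 0.13·73) → 1679 ÷ (1949/100) = 167900/1949 ≈ 86.147
Retention S: 1000/CN − 10 with CN=86.147 → S = 2700/1679 ≈ 1.608 in
Ia = 0.2S: 0.2·1.608 = 0.322 in (exactly 540/1679)
Excess rainfall: 5.830 − 0.322 = 5.508 in; P > Ia so Q > 0
Runoff Q = (P−Ia)²/(P−Ia+S) = (5.508)²/(5.508+1.608) = 855360470449/200616490300 ≈ 4.264 in

Q = 855360470449/200616490300 in ≈ 4.264 in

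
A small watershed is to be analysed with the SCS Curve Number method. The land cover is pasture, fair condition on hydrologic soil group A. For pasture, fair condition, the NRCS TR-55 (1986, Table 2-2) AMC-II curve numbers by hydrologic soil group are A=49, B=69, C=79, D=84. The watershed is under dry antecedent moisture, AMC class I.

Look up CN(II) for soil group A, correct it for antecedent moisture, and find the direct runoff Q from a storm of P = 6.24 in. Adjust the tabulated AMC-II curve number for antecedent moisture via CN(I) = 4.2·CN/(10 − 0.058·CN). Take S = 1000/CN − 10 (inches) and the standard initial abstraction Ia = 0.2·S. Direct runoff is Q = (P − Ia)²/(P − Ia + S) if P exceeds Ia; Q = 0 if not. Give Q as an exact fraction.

NRCS table: pasture, fair condition, soil group A → CN(II) = 49
Dry (AMC I): CN(I) = 4.2·49/(10 − 0.058·49) = (1029/5)/(3579/500) = 34300/1193 ≈ 28.751
Max retention: S = 1000/(34300/1193) − 10 = 8500/343 in (≈ 24.781 in)
Ia = 0.2·(8500/343) = 1700/343 in ≈ 4.956 in
P − Ia = 6.240 − 4.956 = 11008/8575 ≈ 1.284 in (> 0, runoff occurs)
Q = (11008/8575)²/((11008/8575) + 8500/343) = (121176064/73530625)/(223508/8575) = 30294016/479145275 in ≈ 0.063 in

Q = 30294016/479145275 in ≈ 0.063 in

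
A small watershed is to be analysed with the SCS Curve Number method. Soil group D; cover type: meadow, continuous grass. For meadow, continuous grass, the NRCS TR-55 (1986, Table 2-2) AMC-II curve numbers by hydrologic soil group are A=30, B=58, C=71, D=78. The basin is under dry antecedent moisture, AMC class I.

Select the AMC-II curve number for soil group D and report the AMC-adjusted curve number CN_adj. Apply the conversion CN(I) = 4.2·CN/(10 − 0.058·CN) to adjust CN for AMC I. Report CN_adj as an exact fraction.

NRCS table: meadow, continuous grass, soil group D → CN(II) = 78
Adjust CN=78 to AMC I: 4.2·78/(10 − 0.058·78) → (1638/5) ÷ (1369/250) = 81900/1369 ≈ 59.825

CN_adj = 81900/1369 ≈ 59.825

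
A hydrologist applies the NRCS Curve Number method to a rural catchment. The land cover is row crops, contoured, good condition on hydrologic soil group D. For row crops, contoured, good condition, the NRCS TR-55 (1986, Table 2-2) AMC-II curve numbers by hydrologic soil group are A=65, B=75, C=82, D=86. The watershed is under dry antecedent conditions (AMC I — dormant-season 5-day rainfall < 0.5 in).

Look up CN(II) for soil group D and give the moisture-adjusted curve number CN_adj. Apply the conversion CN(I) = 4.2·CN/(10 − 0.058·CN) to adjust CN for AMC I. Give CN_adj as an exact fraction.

CN_adj = 12900/179 ≈ 72.067

NRCS table: row crops, contoured, good condition, soil group D → CN(II) = 86
CN(I) from CN(II)=86: (4.2·86)/(10 − 0.058·86) = 12900/179 ≈ 72.067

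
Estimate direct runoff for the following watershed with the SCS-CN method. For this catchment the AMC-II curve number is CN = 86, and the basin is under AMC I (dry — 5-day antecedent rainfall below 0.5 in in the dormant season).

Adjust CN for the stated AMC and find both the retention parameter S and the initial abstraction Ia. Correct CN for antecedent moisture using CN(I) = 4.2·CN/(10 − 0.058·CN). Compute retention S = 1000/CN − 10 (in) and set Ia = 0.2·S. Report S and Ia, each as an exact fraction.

CN(I) from CN(II)=86: (4.2·86)/(10 − 0.058·86) = 12900/179 ≈ 72.067
Max retention: S = 1000/(12900/179) − 10 = 500/129 in (≈ 3.876 in)
Initial abstraction Ia = S/5 = (500/129)/5 = 100/129 ≈ 0.775 in

S = 500/129 in ≈ 3.876 in; Ia = 100/129 in ≈ 0.775 in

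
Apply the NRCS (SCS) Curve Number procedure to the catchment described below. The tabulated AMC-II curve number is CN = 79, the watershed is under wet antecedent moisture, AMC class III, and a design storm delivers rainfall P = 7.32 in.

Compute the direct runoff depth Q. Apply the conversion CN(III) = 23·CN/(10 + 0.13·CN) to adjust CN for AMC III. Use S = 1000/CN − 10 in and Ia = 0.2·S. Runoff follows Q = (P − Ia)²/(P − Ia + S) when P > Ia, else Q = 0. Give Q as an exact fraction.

CN(III) from CN(II)=79: (23·79)/(10 + 0.13·79) = 181700/2027 ≈ 89.640
Max retention: S = 1000/(181700/2027) − 10 = 2100/1817 in (≈ 1.156 in)
Initial abstraction Ia = S/5 = (2100/1817)/5 = 420/1817 ≈ 0.231 in
Since P=7.320 > Ia=0.231: effective rainfall P−Ia = 322011/45425 in
Q: (322011/45425)² ÷ (374511/45425) = 34563694707/5670720725 in (≈ 6.095 in)

Q = 34563694707/5670720725 in ≈ 6.095 in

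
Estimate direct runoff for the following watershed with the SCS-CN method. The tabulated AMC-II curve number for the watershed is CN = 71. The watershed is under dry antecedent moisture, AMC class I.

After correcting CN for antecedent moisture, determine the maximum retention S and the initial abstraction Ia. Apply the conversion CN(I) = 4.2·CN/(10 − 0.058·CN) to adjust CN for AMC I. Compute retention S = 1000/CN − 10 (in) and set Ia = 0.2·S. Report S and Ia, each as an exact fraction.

S = 14500/1491 in ≈ 9.725 in; Ia = 2900/1491 in ≈ 1.945 in

Dry (AMC I): CN(I) = 4.2·71/(10 − 0.058·71) = (1491/5)/(2941/500) = 149100/2941 ≈ 50.697
Max retention: S = 1000/(149100/2941) − 10 = 14500/1491 in (≈ 9.725 in)
Initial abstraction Ia = S/5 = (14500/1491)/5 = 2900/1491 ≈ 1.945 in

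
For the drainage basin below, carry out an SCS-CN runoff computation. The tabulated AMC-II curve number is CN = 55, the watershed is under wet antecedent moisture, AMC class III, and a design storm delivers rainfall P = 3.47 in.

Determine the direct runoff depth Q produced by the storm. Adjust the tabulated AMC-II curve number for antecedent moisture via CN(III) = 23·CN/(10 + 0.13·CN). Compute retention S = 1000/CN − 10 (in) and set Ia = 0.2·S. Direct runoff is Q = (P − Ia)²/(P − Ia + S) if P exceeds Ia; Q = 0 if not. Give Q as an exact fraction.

CN(III) from CN(II)=55: (23·55)/(10 + 0.13·55) = 25300/343 ≈ 73.761
Retention S: 1000/CN − 10 with CN=73.761 → S = 900/253 ≈ 3.557 in
Ia = 0.2·(900/253) = 180/253 in ≈ 0.711 in
Excess rainfall: 3.470 − 0.711 = 2.759 in; P > Ia so Q > 0
Runoff Q = (P−Ia)²/(P−Ia+S) = (2.759)²/(2.759+3.557) = 4870783681/4042712300 ≈ 1.205 in

Q = 4870783681/4042712300 in ≈ 1.205 in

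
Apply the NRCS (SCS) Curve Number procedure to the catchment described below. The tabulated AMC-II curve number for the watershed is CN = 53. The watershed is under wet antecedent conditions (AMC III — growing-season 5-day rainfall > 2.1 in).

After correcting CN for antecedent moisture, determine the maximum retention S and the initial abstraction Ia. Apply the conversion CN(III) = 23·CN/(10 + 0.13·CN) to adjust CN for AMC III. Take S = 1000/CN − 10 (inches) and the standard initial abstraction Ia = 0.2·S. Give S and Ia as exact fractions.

Wet (AMC III): CN(III) = 23·53/(10 + 0.13·53) = 1219/(1689/100) = 121900/1689 ≈ 72.173
Max retention: S = 1000/(121900/1689) − 10 = 4700/1219 in (≈ 3.856 in)
Ia = 0.2·(4700/1219) = 940/1219 in ≈ 0.771 in

S = 4700/1219 in ≈ 3.856 in; Ia = 940/1219 in ≈ 0.771 in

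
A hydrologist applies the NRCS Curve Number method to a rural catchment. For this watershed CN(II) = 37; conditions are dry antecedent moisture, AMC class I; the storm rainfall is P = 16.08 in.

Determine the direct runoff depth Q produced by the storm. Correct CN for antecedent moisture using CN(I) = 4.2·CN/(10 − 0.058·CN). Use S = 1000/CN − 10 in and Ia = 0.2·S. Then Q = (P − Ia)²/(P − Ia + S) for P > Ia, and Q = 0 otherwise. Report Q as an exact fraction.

Adjust CN=37 to AMC I: 4.2·37/(10 − 0.058·37) → (777/5) ÷ (3927/500) = 3700/187 ≈ 19.786
Max retention: S = 1000/(3700/187) − 10 = 1500/37 in (≈ 40.541 in)
Ia = 0.2·(1500/37) = 300/37 in ≈ 8.108 in
P − Ia = 16.080 − 8.108 = 7374/925 ≈ 7.972 in (> 0, runoff occurs)
Q = (7374/925)²/((7374/925) + 1500/37) = (54375876/855625)/(44874/925) = 3020882/2306025 in ≈ 1.310 in

Q = 3020882/2306025 in ≈ 1.310 in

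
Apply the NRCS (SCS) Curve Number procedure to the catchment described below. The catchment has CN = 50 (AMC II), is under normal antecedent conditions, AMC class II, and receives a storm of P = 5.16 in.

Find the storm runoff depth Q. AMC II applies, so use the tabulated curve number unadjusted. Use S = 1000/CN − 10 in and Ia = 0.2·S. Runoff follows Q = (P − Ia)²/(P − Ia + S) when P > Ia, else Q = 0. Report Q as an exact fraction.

Q = 6241/8225 in ≈ 0.759 in

CN(II) = 50; AMC II needs no correction.
S = 1000/50 − 10 = 10 in ≈ 10.000 in
Initial abstraction Ia = S/5 = 10/5 = 2 ≈ 2.000 in
P − Ia = 5.160 − 2.000 = 79/25 ≈ 3.160 in (> 0, runoff occurs)
Q = (79/25)²/((79/25) + 10) = (6241/625)/(329/25) = 6241/8225 in ≈ 0.759 in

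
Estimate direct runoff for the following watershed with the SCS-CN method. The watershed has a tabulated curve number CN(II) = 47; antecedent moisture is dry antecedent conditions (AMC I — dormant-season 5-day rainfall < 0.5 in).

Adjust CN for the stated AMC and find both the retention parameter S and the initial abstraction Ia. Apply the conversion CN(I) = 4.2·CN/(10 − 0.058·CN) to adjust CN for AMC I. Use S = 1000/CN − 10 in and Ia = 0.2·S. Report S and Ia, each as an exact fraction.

Dry (AMC I): CN(I) = 4.2·47/(10 − 0.058·47) = (987/5)/(3637/500) = 98700/3637 ≈ 27.138
S = 1000/(98700/3637) − 10 = 26500/987 in ≈ 26.849 in
Ia = 0.2·(26500/987) = 5300/987 in ≈ 5.370 in

S = 26500/987 in ≈ 26.849 in; Ia = 5300/987 in ≈ 5.370 in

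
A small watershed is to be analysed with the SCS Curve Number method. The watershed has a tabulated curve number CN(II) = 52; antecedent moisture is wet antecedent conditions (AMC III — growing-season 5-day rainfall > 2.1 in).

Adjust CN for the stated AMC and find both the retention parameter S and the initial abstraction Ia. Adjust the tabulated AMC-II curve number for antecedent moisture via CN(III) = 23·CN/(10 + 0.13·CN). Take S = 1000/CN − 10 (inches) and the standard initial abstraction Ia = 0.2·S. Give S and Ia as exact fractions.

Adjust CN=52 to AMC III: 23·52/(10 + 0.13·52) → 1196 ÷ (419/25) = 29900/419 ≈ 71.360
S = 1000/(29900/419) − 10 = 1200/299 in ≈ 4.013 in
Ia = 0.2·(1200/299) = 240/299 in ≈ 0.803 in

S = 1200/299 in ≈ 4.013 in; Ia = 240/299 in ≈ 0.803 in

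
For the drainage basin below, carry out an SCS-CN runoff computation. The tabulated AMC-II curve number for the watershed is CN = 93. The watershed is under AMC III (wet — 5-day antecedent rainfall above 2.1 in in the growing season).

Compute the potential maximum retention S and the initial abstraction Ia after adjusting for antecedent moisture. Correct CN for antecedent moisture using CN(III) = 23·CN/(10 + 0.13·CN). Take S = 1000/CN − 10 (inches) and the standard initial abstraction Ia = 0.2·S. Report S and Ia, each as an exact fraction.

S = 700/2139 in ≈ 0.327 in; Ia = 140/2139 in ≈ 0.065 in

Wet (AMC III): CN(III) = 23·93/(10 + 0.13·93) = 2139/(2209/100) = 213900/2209 ≈ 96.831
Max retention: S = 1000/(213900/2209) − 10 = 700/2139 in (≈ 0.327 in)
Initial abstraction Ia = S/5 = (700/2139)/5 = 140/2139 ≈ 0.065 in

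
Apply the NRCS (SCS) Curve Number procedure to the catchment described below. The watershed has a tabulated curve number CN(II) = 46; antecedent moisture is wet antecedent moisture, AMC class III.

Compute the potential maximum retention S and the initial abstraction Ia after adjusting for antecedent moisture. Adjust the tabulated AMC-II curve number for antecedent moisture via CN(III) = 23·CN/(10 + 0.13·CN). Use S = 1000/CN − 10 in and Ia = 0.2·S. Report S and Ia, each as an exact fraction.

S = 2700/529 in ≈ 5.104 in; Ia = 540/529 in ≈ 1.021 in

Adjust CN=46 to AMC III: 23·46/(10 + 0.13·46) → 1058 ÷ (799/50) = 52900/799 ≈ 66.208
Retention S: 1000/CN − 10 with CN=66.208 → S = 2700/529 ≈ 5.104 in
Ia = 0.2S: 0.2·5.104 = 1.021 in (exactly 540/529)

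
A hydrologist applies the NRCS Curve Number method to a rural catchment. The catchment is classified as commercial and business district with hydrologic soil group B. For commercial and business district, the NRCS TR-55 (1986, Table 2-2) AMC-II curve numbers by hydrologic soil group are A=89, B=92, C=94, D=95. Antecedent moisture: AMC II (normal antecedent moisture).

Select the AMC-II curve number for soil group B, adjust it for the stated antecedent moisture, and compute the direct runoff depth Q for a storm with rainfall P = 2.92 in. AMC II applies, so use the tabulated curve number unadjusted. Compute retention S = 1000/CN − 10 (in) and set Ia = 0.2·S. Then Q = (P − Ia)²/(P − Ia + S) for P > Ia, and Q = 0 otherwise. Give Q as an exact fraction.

Q = 2493241/1195425 in ≈ 2.086 in

NRCS table: commercial and business district, soil group B → CN(II) = 92
Average conditions: CN = 92 (no AMC adjustment).
Max retention: S = 1000/92 − 10 = 20/23 in (≈ 0.870 in)
Ia = 0.2·(20/23) = 4/23 in ≈ 0.174 in
Excess rainfall: 2.920 − 0.174 = 2.746 in; P > Ia so Q > 0
Q = (1579/575)²/((1579/575) + 20/23) = (2493241/330625)/(2079/575) = 2493241/1195425 in ≈ 2.086 in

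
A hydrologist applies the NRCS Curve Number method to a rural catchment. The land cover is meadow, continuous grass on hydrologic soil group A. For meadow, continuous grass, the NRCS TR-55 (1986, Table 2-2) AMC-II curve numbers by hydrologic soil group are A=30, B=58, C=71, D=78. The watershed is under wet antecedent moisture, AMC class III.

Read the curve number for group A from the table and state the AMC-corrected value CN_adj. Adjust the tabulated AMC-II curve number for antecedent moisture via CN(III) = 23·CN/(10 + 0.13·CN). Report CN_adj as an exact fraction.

NRCS table: meadow, continuous grass, soil group A → CN(II) = 30
Wet (AMC III): CN(III) = 23·30/(10 + 0.13·30) = 690/(139/10) = 6900/139 ≈ 49.640

CN_adj = 6900/139 ≈ 49.640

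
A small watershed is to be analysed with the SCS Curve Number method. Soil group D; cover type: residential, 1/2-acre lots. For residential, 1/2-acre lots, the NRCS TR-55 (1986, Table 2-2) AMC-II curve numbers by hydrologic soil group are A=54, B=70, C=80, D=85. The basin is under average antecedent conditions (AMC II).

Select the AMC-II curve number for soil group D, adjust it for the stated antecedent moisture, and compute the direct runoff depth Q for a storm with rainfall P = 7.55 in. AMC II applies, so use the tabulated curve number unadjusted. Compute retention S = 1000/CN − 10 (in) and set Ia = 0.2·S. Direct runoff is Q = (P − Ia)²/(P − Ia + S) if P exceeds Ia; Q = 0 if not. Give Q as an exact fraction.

NRCS table: residential, 1/2-acre lots, soil group D → CN(II) = 85
AMC II — tabulated CN = 85 applies directly.
S = 1000/85 − 10 = 30/17 in ≈ 1.765 in
Ia = 0.2S: 0.2·1.765 = 0.353 in (exactly 6/17)
Since P=7.550 > Ia=0.353: effective rainfall P−Ia = 2447/340 in
Runoff Q = (P−Ia)²/(P−Ia+S) = (7.197)²/(7.197+1.765) = 5987809/1035980 ≈ 5.780 in

Q = 5987809/1035980 in ≈ 5.780 in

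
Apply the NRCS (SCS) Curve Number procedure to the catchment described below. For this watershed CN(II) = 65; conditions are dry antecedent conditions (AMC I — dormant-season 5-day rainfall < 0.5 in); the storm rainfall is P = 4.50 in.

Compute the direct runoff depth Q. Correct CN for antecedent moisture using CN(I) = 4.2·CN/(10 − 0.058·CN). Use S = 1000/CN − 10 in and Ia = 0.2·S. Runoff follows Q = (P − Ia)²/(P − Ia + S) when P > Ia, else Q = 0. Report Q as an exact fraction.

Dry (AMC I): CN(I) = 4.2·65/(10 − 0.058·65) = 273/(623/100) = 3900/89 ≈ 43.820
Max retention: S = 1000/(3900/89) − 10 = 500/39 in (≈ 12.821 in)
Ia = 0.2S: 0.2·12.821 = 2.564 in (exactly 100/39)
Since P=4.500 > Ia=2.564: effective rainfall P−Ia = 151/78 in
Runoff Q = (P−Ia)²/(P−Ia+S) = (1.936)²/(1.936+12.821) = 22801/89778 ≈ 0.254 in

Q = 22801/89778 in ≈ 0.254 in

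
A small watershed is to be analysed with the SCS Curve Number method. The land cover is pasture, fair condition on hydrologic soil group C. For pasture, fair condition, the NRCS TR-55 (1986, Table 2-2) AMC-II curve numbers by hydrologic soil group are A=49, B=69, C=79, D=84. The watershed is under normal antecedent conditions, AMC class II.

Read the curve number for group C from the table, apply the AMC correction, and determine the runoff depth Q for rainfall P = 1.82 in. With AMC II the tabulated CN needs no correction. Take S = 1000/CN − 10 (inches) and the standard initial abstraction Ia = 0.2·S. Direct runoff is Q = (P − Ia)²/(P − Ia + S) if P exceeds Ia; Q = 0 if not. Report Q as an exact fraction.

Q = 3699703/8796650 in ≈ 0.421 in

NRCS table: pasture, fair condition, soil group C → CN(II) = 79
Average conditions: CN = 79 (no AMC adjustment).
Retention S: 1000/CN − 10 with CN=79.000 → S = 210/79 ≈ 2.658 in
Initial abstraction Ia = S/5 = (210/79)/5 = 42/79 ≈ 0.532 in
Excess rainfall: 1.820 − 0.532 = 1.288 in; P > Ia so Q > 0
Q: (5089/3950)² ÷ (15589/3950) = 3699703/8796650 in (≈ 0.421 in)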